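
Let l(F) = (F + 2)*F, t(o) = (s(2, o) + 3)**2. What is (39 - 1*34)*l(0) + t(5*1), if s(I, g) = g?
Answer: 64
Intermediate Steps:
t(o) = (3 + o)**2 (t(o) = (o + 3)**2 = (3 + o)**2)
l(F) = F*(2 + F) (l(F) = (2 + F)*F = F*(2 + F))
(39 - 1*34)*l(0) + t(5*1) = (39 - 1*34)*(0*(2 + 0)) + (3 + 5*1)**2 = (39 - 34)*(0*2) + (3 + 5)**2 = 5*0 + 8**2 = 0 + 64 = 64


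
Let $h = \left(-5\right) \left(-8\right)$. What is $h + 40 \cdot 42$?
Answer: $1720$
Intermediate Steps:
$h = 40$
$h + 40 \cdot 42 = 40 + 40 \cdot 42 = 40 + 1680 = 1720$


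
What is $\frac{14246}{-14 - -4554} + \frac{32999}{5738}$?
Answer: $\frac{28944876}{3256315} \approx 8.8888$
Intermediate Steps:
$\frac{14246}{-14 - -4554} + \frac{32999}{5738} = \frac{14246}{-14 + 4554} + 32999 \cdot \frac{1}{5738} = \frac{14246}{4540} + \frac{32999}{5738} = 14246 \cdot \frac{1}{4540} + \frac{32999}{5738} = \frac{7123}{2270} + \frac{32999}{5738} = \frac{28944876}{3256315}$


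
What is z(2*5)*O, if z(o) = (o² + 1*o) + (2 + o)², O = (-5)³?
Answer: -31750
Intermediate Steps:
O = -125
z(o) = o + o² + (2 + o)² (z(o) = (o² + o) + (2 + o)² = (o + o²) + (2 + o)² = o + o² + (2 + o)²)
z(2*5)*O = (2*5 + (2*5)² + (2 + 2*5)²)*(-125) = (10 + 10² + (2 + 10)²)*(-125) = (10 + 100 + 12²)*(-125) = (10 + 100 + 144)*(-125) = 254*(-125) = -31750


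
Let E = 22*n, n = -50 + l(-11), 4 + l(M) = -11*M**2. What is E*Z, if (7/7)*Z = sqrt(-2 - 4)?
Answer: -30470*I*sqrt(6) ≈ -74636.0*I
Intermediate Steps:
l(M) = -4 - 11*M**2
n = -1385 (n = -50 + (-4 - 11*(-11)**2) = -50 + (-4 - 11*121) = -50 + (-4 - 1331) = -50 - 1335 = -1385)
Z = I*sqrt(6) (Z = sqrt(-2 - 4) = sqrt(-6) = I*sqrt(6) ≈ 2.4495*I)
E = -30470 (E = 22*(-1385) = -30470)
E*Z = -30470*I*sqrt(6)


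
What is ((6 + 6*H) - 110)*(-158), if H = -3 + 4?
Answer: 15484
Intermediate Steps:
H = 1
((6 + 6*H) - 110)*(-158) = ((6 + 6*1) - 110)*(-158) = ((6 + 6) - 110)*(-158) = (12 - 110)*(-158) = -98*(-158) = 15484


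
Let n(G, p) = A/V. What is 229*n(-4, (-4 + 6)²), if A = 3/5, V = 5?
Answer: 687/25 ≈ 27.480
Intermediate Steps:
A = ⅗ (A = 3*(⅕) = ⅗ ≈ 0.60000)
n(G, p) = 3/25 (n(G, p) = (⅗)/5 = (⅗)*(⅕) = 3/25)
229*n(-4, (-4 + 6)²) = 229*(3/25) = 687/25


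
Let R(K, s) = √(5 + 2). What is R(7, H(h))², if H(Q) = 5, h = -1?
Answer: 7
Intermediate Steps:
R(K, s) = √7
R(7, H(h))² = (√7)² = 7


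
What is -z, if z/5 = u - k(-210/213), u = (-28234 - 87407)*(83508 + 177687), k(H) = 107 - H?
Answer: 10722722141560/71 ≈ 1.5102e+11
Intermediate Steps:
u = -30204850995 (u = -115641*261195 = -30204850995)
z = -10722722141560/71 (z = 5*(-30204850995 - (107 - (-210)/213)) = 5*(-30204850995 - (107 - 1*(-70/71))) = 5*(-30204850995 - (107 + 70/71)) = 5*(-30204850995 - 1*7667/71) = 5*(-30204850995 - 7667/71) = 5*(-2144544428312/71) = -10722722141560/71 ≈ -1.5102e+11)
-z = -1*(-10722722141560/71) = 10722722141560/71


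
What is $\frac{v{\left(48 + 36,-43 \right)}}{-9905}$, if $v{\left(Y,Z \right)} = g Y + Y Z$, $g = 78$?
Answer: $- \frac{84}{283} \approx -0.29682$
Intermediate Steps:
$v{\left(Y,Z \right)} = 78 Y + Y Z$
$\frac{v{\left(48 + 36,-43 \right)}}{-9905} = \frac{\left(48 + 36\right) \left(78 - 43\right)}{-9905} = 84 \cdot 35 \left(- \frac{1}{9905}\right) = 2940 \left(- \frac{1}{9905}\right) = - \frac{84}{283}$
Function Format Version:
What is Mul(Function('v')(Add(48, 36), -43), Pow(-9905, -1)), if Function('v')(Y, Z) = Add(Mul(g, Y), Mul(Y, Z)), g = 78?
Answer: Rational(-84, 283) ≈ -0.29682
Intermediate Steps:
Function('v')(Y, Z) = Add(Mul(78, Y), Mul(Y, Z))
Mul(Function('v')(Add(48, 36), -43), Pow(-9905, -1)) = Mul(Mul(Add(48, 36), Add(78, -43)), Pow(-9905, -1)) = Mul(Mul(84, 35), Rational(-1, 9905)) = Mul(2940, Rational(-1, 9905)) = Rational(-84, 283)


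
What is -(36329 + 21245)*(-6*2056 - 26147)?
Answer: 2215620242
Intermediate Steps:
-(36329 + 21245)*(-6*2056 - 26147) = -57574*(-12336 - 26147) = -57574*(-38483) = -1*(-2215620242) = 2215620242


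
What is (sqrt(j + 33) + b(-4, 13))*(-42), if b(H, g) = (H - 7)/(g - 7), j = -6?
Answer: 77 - 126*sqrt(3) ≈ -141.24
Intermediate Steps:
b(H, g) = (-7 + H)/(-7 + g)
(sqrt(j + 33) + b(-4, 13))*(-42) = (sqrt(-6 + 33) + (-7 - 4)/(-7 + 13))*(-42) = (sqrt(27) - 11/6)*(-42) = (3*sqrt(3) + (1/6)*(-11))*(-42) = (3*sqrt(3) - 11/6)*(-42) = (-11/6 + 3*sqrt(3))*(-42) = 77 - 126*sqrt(3)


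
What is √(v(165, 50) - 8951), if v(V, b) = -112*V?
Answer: I*√27431 ≈ 165.62*I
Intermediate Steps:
√(v(165, 50) - 8951) = √(-112*165 - 8951) = √(-18480 - 8951) = √(-27431) = I*√27431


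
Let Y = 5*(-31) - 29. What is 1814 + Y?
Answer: 1630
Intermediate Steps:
Y = -184 (Y = -155 - 29 = -184)
1814 + Y = 1814 - 184 = 1630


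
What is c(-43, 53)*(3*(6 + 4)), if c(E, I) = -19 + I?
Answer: 1020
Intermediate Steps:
c(-43, 53)*(3*(6 + 4)) = (-19 + 53)*(3*(6 + 4)) = 34*(3*10) = 34*30 = 1020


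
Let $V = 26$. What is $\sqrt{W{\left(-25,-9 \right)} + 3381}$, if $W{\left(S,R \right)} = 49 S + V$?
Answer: $\sqrt{2182} \approx 46.712$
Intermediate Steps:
$W{\left(S,R \right)} = 26 + 49 S$ ($W{\left(S,R \right)} = 49 S + 26 = 26 + 49 S$)
$\sqrt{W{\left(-25,-9 \right)} + 3381} = \sqrt{\left(26 + 49 \left(-25\right)\right) + 3381} = \sqrt{\left(26 - 1225\right) + 3381} = \sqrt{-1199 + 3381} = \sqrt{2182}$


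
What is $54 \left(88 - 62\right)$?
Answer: $1404$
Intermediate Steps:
$54 \left(88 - 62\right) = 54 \cdot 26 = 1404$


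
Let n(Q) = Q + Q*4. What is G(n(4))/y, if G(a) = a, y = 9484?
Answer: 5/2371 ≈ 0.0021088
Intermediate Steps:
n(Q) = 5*Q (n(Q) = Q + 4*Q = 5*Q)
G(n(4))/y = (5*4)/9484 = 20*(1/9484) = 5/2371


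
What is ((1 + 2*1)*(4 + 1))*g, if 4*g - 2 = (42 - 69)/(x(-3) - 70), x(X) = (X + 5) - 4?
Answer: 285/32 ≈ 8.9063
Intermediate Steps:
x(X) = 1 + X (x(X) = (5 + X) - 4 = 1 + X)
g = 19/32 (g = 1/2 + ((42 - 69)/((1 - 3) - 70))/4 = 1/2 + (-27/(-2 - 70))/4 = 1/2 + (-27/(-72))/4 = 1/2 + (-27*(-1/72))/4 = 1/2 + (1/4)*(3/8) = 1/2 + 3/32 = 19/32 ≈ 0.59375)
((1 + 2*1)*(4 + 1))*g = ((1 + 2*1)*(4 + 1))*(19/32) = ((1 + 2)*5)*(19/32) = (3*5)*(19/32) = 15*(19/32) = 285/32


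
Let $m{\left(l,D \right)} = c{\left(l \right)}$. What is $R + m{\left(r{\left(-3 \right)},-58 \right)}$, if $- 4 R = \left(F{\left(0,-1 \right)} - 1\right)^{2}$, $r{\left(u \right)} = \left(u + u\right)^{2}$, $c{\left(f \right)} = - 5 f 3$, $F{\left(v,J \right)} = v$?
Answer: $- \frac{2161}{4} \approx -540.25$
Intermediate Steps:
$c{\left(f \right)} = - 15 f$
$r{\left(u \right)} = 4 u^{2}$ ($r{\left(u \right)} = \left(2 u\right)^{2} = 4 u^{2}$)
$m{\left(l,D \right)} = - 15 l$
$R = - \frac{1}{4}$ ($R = - \frac{\left(0 - 1\right)^{2}}{4} = - \frac{\left(-1\right)^{2}}{4} = \left(- \frac{1}{4}\right) 1 = - \frac{1}{4} \approx -0.25$)
$R + m{\left(r{\left(-3 \right)},-58 \right)} = - \frac{1}{4} - 15 \cdot 4 \left(-3\right)^{2} = - \frac{1}{4} - 15 \cdot 4 \cdot 9 = - \frac{1}{4} - 540 = - \frac{2161}{4}$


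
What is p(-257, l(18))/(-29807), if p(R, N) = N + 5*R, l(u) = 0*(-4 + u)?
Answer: 1285/29807 ≈ 0.043111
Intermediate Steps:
l(u) = 0
p(-257, l(18))/(-29807) = (0 + 5*(-257))/(-29807) = (0 - 1285)*(-1/29807) = -1285*(-1/29807) = 1285/29807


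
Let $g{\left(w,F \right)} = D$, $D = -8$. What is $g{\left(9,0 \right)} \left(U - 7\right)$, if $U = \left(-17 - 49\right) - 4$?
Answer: $616$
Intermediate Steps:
$U = -70$ ($U = -66 - 4 = -70$)
$g{\left(w,F \right)} = -8$
$g{\left(9,0 \right)} \left(U - 7\right) = - 8 \left(-70 - 7\right) = \left(-8\right) \left(-77\right) = 616$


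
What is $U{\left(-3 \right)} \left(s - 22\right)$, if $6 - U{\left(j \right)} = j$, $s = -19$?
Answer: $-369$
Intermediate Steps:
$U{\left(j \right)} = 6 - j$
$U{\left(-3 \right)} \left(s - 22\right) = \left(6 - -3\right) \left(-19 - 22\right) = \left(6 + 3\right) \left(-41\right) = 9 \left(-41\right) = -369$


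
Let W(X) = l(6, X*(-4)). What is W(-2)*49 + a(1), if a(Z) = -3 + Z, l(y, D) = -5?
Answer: -247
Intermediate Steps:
W(X) = -5
W(-2)*49 + a(1) = -5*49 + (-3 + 1) = -245 - 2 = -247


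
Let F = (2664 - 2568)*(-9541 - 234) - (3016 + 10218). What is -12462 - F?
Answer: 939172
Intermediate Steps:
F = -951634 (F = 96*(-9775) - 1*13234 = -938400 - 13234 = -951634)
-12462 - F = -12462 - 1*(-951634) = -12462 + 951634 = 939172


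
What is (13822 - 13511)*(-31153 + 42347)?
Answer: 3481334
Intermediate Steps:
(13822 - 13511)*(-31153 + 42347) = 311*11194 = 3481334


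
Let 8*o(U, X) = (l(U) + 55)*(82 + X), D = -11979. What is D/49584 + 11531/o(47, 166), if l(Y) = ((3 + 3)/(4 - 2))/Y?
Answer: 2159278723/331502096 ≈ 6.5136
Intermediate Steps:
l(Y) = 3/Y (l(Y) = (6/2)/Y = (6*(1/2))/Y = 3/Y)
o(U, X) = (55 + 3/U)*(82 + X)/8 (o(U, X) = ((3/U + 55)*(82 + X))/8 = ((55 + 3/U)*(82 + X))/8 = (55 + 3/U)*(82 + X)/8)
D/49584 + 11531/o(47, 166) = -11979/49584 + 11531/(((1/8)*(246 + 3*166 + 55*47*(82 + 166))/47)) = -11979*1/49584 + 11531/(((1/8)*(1/47)*(246 + 498 + 55*47*248))) = -3993/16528 + 11531/(((1/8)*(1/47)*(246 + 498 + 641080))) = -3993/16528 + 11531/(((1/8)*(1/47)*641824)) = -3993/16528 + 11531/(80228/47) = -3993/16528 + 11531*(47/80228) = -3993/16528 + 541957/80228 = 2159278723/331502096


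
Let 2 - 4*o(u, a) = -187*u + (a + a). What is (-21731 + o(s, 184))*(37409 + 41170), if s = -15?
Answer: -7079575005/4 ≈ -1.7699e+9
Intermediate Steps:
o(u, a) = ½ - a/2 + 187*u/4 (o(u, a) = ½ - (-187*u + (a + a))/4 = ½ - (-187*u + 2*a)/4 = ½ + (-a/2 + 187*u/4) = ½ - a/2 + 187*u/4)
(-21731 + o(s, 184))*(37409 + 41170) = (-21731 + (½ - ½*184 + (187/4)*(-15)))*(37409 + 41170) = (-21731 + (½ - 92 - 2805/4))*78579 = (-21731 - 3171/4)*78579 = -90095/4*78579 = -7079575005/4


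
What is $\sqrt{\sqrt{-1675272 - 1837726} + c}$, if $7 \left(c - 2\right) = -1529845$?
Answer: $\frac{\sqrt{-10708817 + 49 i \sqrt{3512998}}}{7} \approx 2.0046 + 467.49 i$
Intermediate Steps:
$c = - \frac{1529831}{7}$ ($c = 2 + \frac{1}{7} \left(-1529845\right) = 2 - \frac{1529845}{7} = - \frac{1529831}{7} \approx -2.1855 \cdot 10^{5}$)
$\sqrt{\sqrt{-1675272 - 1837726} + c} = \sqrt{\sqrt{-1675272 - 1837726} - \frac{1529831}{7}} = \sqrt{\sqrt{-3512998} - \frac{1529831}{7}} = \sqrt{i \sqrt{3512998} - \frac{1529831}{7}} = \sqrt{- \frac{1529831}{7} + i \sqrt{3512998}}$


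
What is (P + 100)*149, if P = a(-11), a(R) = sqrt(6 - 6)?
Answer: 14900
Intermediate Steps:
a(R) = 0 (a(R) = sqrt(0) = 0)
P = 0
(P + 100)*149 = (0 + 100)*149 = 100*149 = 14900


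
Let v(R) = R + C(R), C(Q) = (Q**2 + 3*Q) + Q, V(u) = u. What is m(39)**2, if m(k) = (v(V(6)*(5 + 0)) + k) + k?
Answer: 1272384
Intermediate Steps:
C(Q) = Q**2 + 4*Q
v(R) = R + R*(4 + R)
m(k) = 1050 + 2*k (m(k) = ((6*(5 + 0))*(5 + 6*(5 + 0)) + k) + k = ((6*5)*(5 + 6*5) + k) + k = (30*(5 + 30) + k) + k = (30*35 + k) + k = (1050 + k) + k = 1050 + 2*k)
m(39)**2 = (1050 + 2*39)**2 = (1050 + 78)**2 = 1128**2 = 1272384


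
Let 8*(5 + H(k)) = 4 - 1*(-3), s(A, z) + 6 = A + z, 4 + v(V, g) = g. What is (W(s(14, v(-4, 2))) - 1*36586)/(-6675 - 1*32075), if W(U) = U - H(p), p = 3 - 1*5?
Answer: 292607/310000 ≈ 0.94389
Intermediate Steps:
v(V, g) = -4 + g
s(A, z) = -6 + A + z (s(A, z) = -6 + (A + z) = -6 + A + z)
p = -2 (p = 3 - 5 = -2)
H(k) = -33/8 (H(k) = -5 + (4 - 1*(-3))/8 = -5 + (4 + 3)/8 = -5 + (⅛)*7 = -5 + 7/8 = -33/8)
W(U) = 33/8 + U (W(U) = U - 1*(-33/8) = U + 33/8 = 33/8 + U)
(W(s(14, v(-4, 2))) - 1*36586)/(-6675 - 1*32075) = ((33/8 + (-6 + 14 + (-4 + 2))) - 1*36586)/(-6675 - 1*32075) = ((33/8 + (-6 + 14 - 2)) - 36586)/(-6675 - 32075) = ((33/8 + 6) - 36586)/(-38750) = (81/8 - 36586)*(-1/38750) = -292607/8*(-1/38750) = 292607/310000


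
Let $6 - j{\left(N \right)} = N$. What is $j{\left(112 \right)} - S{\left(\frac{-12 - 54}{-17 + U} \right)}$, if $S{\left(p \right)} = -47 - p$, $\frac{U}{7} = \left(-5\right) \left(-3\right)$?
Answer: $- \frac{239}{4} \approx -59.75$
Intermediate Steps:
$U = 105$ ($U = 7 \left(\left(-5\right) \left(-3\right)\right) = 7 \cdot 15 = 105$)
$j{\left(N \right)} = 6 - N$
$j{\left(112 \right)} - S{\left(\frac{-12 - 54}{-17 + U} \right)} = \left(6 - 112\right) - \left(-47 - \frac{-12 - 54}{-17 + 105}\right) = \left(6 - 112\right) - \left(-47 - - \frac{66}{88}\right) = -106 - \left(-47 - \left(-66\right) \frac{1}{88}\right) = -106 - \left(-47 - - \frac{3}{4}\right) = -106 - \left(-47 + \frac{3}{4}\right) = -106 - - \frac{185}{4} = -106 + \frac{185}{4} = - \frac{239}{4}$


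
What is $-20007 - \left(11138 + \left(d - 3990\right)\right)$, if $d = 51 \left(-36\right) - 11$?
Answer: $-25308$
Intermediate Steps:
$d = -1847$ ($d = -1836 - 11 = -1847$)
$-20007 - \left(11138 + \left(d - 3990\right)\right) = -20007 - \left(11138 - 5837\right) = -20007 - 5301 = -25308$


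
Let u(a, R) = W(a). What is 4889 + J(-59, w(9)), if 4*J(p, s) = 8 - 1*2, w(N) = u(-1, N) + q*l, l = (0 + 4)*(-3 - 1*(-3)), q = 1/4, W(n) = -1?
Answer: 9781/2 ≈ 4890.5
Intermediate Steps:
u(a, R) = -1
q = ¼ (q = 1*(¼) = ¼ ≈ 0.25000)
l = 0 (l = 4*(-3 + 3) = 4*0 = 0)
w(N) = -1 (w(N) = -1 + (¼)*0 = -1 + 0 = -1)
J(p, s) = 3/2 (J(p, s) = (8 - 1*2)/4 = (8 - 2)/4 = (¼)*6 = 3/2)
4889 + J(-59, w(9)) = 4889 + 3/2 = 9781/2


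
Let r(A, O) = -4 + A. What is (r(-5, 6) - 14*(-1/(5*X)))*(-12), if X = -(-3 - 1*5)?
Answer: 519/5 ≈ 103.80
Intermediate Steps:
X = 8 (X = -(-3 - 5) = -1*(-8) = 8)
(r(-5, 6) - 14*(-1/(5*X)))*(-12) = ((-4 - 5) - 14/(8*(-5)))*(-12) = (-9 - 14/(-40))*(-12) = (-9 - 14*(-1/40))*(-12) = (-9 + 7/20)*(-12) = -173/20*(-12) = 519/5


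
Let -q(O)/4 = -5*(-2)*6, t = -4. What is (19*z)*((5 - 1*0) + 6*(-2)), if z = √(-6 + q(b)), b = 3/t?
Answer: -133*I*√246 ≈ -2086.0*I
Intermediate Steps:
b = -¾ (b = 3/(-4) = 3*(-¼) = -¾ ≈ -0.75000)
q(O) = -240 (q(O) = -4*(-5*(-2))*6 = -40*6 = -4*60 = -240)
z = I*√246 (z = √(-6 - 240) = √(-246) = I*√246 ≈ 15.684*I)
(19*z)*((5 - 1*0) + 6*(-2)) = (19*(I*√246))*((5 - 1*0) + 6*(-2)) = (19*I*√246)*((5 + 0) - 12) = (19*I*√246)*(5 - 12) = (19*I*√246)*(-7) = -133*I*√246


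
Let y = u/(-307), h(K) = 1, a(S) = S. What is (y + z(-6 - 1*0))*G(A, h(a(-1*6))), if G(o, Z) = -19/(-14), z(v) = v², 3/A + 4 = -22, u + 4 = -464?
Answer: 109440/2149 ≈ 50.926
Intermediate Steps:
u = -468 (u = -4 - 464 = -468)
A = -3/26 (A = 3/(-4 - 22) = 3/(-26) = 3*(-1/26) = -3/26 ≈ -0.11538)
y = 468/307 (y = -468/(-307) = -468*(-1/307) = 468/307 ≈ 1.5244)
G(o, Z) = 19/14 (G(o, Z) = -19*(-1/14) = 19/14)
(y + z(-6 - 1*0))*G(A, h(a(-1*6))) = (468/307 + (-6 - 1*0)²)*(19/14) = (468/307 + (-6 + 0)²)*(19/14) = (468/307 + (-6)²)*(19/14) = (468/307 + 36)*(19/14) = (11520/307)*(19/14) = 109440/2149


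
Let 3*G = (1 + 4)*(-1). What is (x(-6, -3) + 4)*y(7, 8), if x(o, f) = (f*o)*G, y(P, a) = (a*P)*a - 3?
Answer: -11570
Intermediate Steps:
y(P, a) = -3 + P*a² (y(P, a) = (P*a)*a - 3 = P*a² - 3 = -3 + P*a²)
G = -5/3 (G = ((1 + 4)*(-1))/3 = (5*(-1))/3 = (⅓)*(-5) = -5/3 ≈ -1.6667)
x(o, f) = -5*f*o/3 (x(o, f) = (f*o)*(-5/3) = -5*f*o/3)
(x(-6, -3) + 4)*y(7, 8) = (-5/3*(-3)*(-6) + 4)*(-3 + 7*8²) = (-30 + 4)*(-3 + 7*64) = -26*(-3 + 448) = -26*445 = -11570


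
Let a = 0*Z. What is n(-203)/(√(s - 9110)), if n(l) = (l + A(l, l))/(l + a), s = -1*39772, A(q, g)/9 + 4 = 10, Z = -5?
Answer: -149*I*√48882/9923046 ≈ -0.0033198*I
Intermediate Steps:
A(q, g) = 54 (A(q, g) = -36 + 9*10 = -36 + 90 = 54)
a = 0 (a = 0*(-5) = 0)
s = -39772
n(l) = (54 + l)/l (n(l) = (l + 54)/(l + 0) = (54 + l)/l)
n(-203)/(√(s - 9110)) = ((54 - 203)/(-203))/(√(-39772 - 9110)) = (-1/203*(-149))/(√(-48882)) = 149/(203*((I*√48882))) = 149*(-I*√48882/48882)/203 = -149*I*√48882/9923046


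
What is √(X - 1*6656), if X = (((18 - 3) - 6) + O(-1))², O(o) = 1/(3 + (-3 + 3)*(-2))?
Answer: 4*I*√3695/3 ≈ 81.049*I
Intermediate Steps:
O(o) = ⅓ (O(o) = 1/(3 + 0*(-2)) = 1/(3 + 0) = 1/3 = ⅓)
X = 784/9 (X = (((18 - 3) - 6) + ⅓)² = ((15 - 6) + ⅓)² = (9 + ⅓)² = (28/3)² = 784/9 ≈ 87.111)
√(X - 1*6656) = √(784/9 - 1*6656) = √(784/9 - 6656) = √(-59120/9) = 4*I*√3695/3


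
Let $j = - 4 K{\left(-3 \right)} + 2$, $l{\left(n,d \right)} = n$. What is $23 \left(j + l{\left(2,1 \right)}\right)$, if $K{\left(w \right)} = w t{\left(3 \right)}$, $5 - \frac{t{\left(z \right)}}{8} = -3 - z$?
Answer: $24380$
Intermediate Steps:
$t{\left(z \right)} = 64 + 8 z$ ($t{\left(z \right)} = 40 - 8 \left(-3 - z\right) = 40 + \left(24 + 8 z\right) = 64 + 8 z$)
$K{\left(w \right)} = 88 w$ ($K{\left(w \right)} = w \left(64 + 8 \cdot 3\right) = w \left(64 + 24\right) = w 88 = 88 w$)
$j = 1058$ ($j = - 4 \cdot 88 \left(-3\right) + 2 = \left(-4\right) \left(-264\right) + 2 = 1056 + 2 = 1058$)
$23 \left(j + l{\left(2,1 \right)}\right) = 23 \left(1058 + 2\right) = 23 \cdot 1060 = 24380$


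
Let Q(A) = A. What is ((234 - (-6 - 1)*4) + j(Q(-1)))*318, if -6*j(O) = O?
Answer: 83369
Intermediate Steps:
j(O) = -O/6
((234 - (-6 - 1)*4) + j(Q(-1)))*318 = ((234 - (-6 - 1)*4) - 1/6*(-1))*318 = ((234 - (-7)*4) + 1/6)*318 = ((234 - 1*(-28)) + 1/6)*318 = ((234 + 28) + 1/6)*318 = (262 + 1/6)*318 = (1573/6)*318 = 83369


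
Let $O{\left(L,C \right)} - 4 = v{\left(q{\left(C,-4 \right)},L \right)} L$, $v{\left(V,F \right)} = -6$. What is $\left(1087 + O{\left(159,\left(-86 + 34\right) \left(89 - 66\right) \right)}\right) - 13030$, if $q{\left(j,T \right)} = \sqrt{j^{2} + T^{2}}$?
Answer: $-12893$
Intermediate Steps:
$q{\left(j,T \right)} = \sqrt{T^{2} + j^{2}}$
$O{\left(L,C \right)} = 4 - 6 L$
$\left(1087 + O{\left(159,\left(-86 + 34\right) \left(89 - 66\right) \right)}\right) - 13030 = \left(1087 + \left(4 - 954\right)\right) - 13030 = \left(1087 - 950\right) - 13030 = 137 - 13030 = -12893$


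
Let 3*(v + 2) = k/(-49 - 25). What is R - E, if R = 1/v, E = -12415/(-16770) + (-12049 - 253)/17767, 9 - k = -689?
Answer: -634192097/2617398906 ≈ -0.24230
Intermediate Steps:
k = 698 (k = 9 - 1*(-689) = 9 + 689 = 698)
v = -571/111 (v = -2 + (698/(-49 - 25))/3 = -2 + (698/(-74))/3 = -2 + (-1/74*698)/3 = -2 + (⅓)*(-349/37) = -2 - 349/111 = -571/111 ≈ -5.1441)
E = 219581/4583886 (E = -12415*(-1/16770) - 12302*1/17767 = 191/258 - 12302/17767 = 219581/4583886 ≈ 0.047903)
R = -111/571 (R = 1/(-571/111) = -111/571 ≈ -0.19440)
R - E = -111/571 - 1*219581/4583886 = -111/571 - 219581/4583886 = -634192097/2617398906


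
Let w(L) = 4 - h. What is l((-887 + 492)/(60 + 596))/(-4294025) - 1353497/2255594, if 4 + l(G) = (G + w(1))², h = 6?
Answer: -6759713475202421/11265006689178880 ≈ -0.60006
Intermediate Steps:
w(L) = -2 (w(L) = 4 - 1*6 = 4 - 6 = -2)
l(G) = -4 + (-2 + G)² (l(G) = -4 + (G - 2)² = -4 + (-2 + G)²)
l((-887 + 492)/(60 + 596))/(-4294025) - 1353497/2255594 = (((-887 + 492)/(60 + 596))*(-4 + (-887 + 492)/(60 + 596)))/(-4294025) - 1353497/2255594 = ((-395/656)*(-4 - 395/656))*(-1/4294025) - 1353497*1/2255594 = ((-395*1/656)*(-4 - 395*1/656))*(-1/4294025) - 36581/60962 = -395*(-4 - 395/656)/656*(-1/4294025) - 36581/60962 = -395/656*(-3019/656)*(-1/4294025) - 36581/60962 = (1192505/430336)*(-1/4294025) - 36581/60962 = -238501/369574708480 - 36581/60962 = -6759713475202421/11265006689178880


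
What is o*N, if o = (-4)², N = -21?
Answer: -336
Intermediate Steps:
o = 16
o*N = 16*(-21) = -336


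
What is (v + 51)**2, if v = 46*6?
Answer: 106929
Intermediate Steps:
v = 276
(v + 51)**2 = (276 + 51)**2 = 327**2 = 106929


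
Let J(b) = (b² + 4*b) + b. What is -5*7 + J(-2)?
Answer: -41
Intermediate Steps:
J(b) = b² + 5*b
-5*7 + J(-2) = -5*7 - 2*(5 - 2) = -35 - 2*3 = -35 - 6 = -41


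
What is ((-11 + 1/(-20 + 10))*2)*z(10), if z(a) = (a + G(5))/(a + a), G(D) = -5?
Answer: -111/20 ≈ -5.5500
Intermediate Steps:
z(a) = (-5 + a)/(2*a) (z(a) = (a - 5)/(a + a) = (-5 + a)/((2*a)) = (-5 + a)*(1/(2*a)) = (-5 + a)/(2*a))
((-11 + 1/(-20 + 10))*2)*z(10) = ((-11 + 1/(-20 + 10))*2)*((½)*(-5 + 10)/10) = ((-11 + 1/(-10))*2)*((½)*(⅒)*5) = ((-11 - ⅒)*2)*(¼) = -111/10*2*(¼) = -111/5*¼ = -111/20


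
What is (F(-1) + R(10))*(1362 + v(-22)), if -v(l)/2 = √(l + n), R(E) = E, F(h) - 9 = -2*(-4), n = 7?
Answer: 36774 - 54*I*√15 ≈ 36774.0 - 209.14*I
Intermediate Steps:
F(h) = 17 (F(h) = 9 - 2*(-4) = 9 + 8 = 17)
v(l) = -2*√(7 + l) (v(l) = -2*√(l + 7) = -2*√(7 + l))
(F(-1) + R(10))*(1362 + v(-22)) = (17 + 10)*(1362 - 2*√(7 - 22)) = 27*(1362 - 2*I*√15) = 36774 - 54*I*√15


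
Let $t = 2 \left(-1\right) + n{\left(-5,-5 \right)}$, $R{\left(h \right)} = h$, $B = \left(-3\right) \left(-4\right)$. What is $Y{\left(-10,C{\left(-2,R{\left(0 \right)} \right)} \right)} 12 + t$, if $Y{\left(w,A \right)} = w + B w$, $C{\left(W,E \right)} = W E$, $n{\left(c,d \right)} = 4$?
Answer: $-1558$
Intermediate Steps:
$B = 12$
$C{\left(W,E \right)} = E W$
$t = 2$ ($t = 2 \left(-1\right) + 4 = -2 + 4 = 2$)
$Y{\left(w,A \right)} = 13 w$ ($Y{\left(w,A \right)} = w + 12 w = 13 w$)
$Y{\left(-10,C{\left(-2,R{\left(0 \right)} \right)} \right)} 12 + t = 13 \left(-10\right) 12 + 2 = \left(-130\right) 12 + 2 = -1560 + 2 = -1558$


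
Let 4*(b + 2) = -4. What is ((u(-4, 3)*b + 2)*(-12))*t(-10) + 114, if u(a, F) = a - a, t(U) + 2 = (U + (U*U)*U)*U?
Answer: -242238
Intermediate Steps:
b = -3 (b = -2 + (¼)*(-4) = -2 - 1 = -3)
t(U) = -2 + U*(U + U³) (t(U) = -2 + (U + (U*U)*U)*U = -2 + (U + U²*U)*U = -2 + (U + U³)*U = -2 + U*(U + U³))
u(a, F) = 0
((u(-4, 3)*b + 2)*(-12))*t(-10) + 114 = ((0*(-3) + 2)*(-12))*(-2 + (-10)² + (-10)⁴) + 114 = ((0 + 2)*(-12))*(-2 + 100 + 10000) + 114 = (2*(-12))*10098 + 114 = -24*10098 + 114 = -242352 + 114 = -242238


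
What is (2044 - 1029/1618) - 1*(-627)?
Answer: 4320649/1618 ≈ 2670.4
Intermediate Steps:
(2044 - 1029/1618) - 1*(-627) = (2044 - 1029*1/1618) + 627 = (2044 - 1029/1618) + 627 = 3306163/1618 + 627 = 4320649/1618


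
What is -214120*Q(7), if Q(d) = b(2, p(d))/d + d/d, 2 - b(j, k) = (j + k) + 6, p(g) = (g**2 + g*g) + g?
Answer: 22268480/7 ≈ 3.1812e+6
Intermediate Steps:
p(g) = g + 2*g**2 (p(g) = (g**2 + g**2) + g = 2*g**2 + g = g + 2*g**2)
b(j, k) = -4 - j - k (b(j, k) = 2 - ((j + k) + 6) = 2 - (6 + j + k) = 2 + (-6 - j - k) = -4 - j - k)
Q(d) = 1 + (-6 - d*(1 + 2*d))/d (Q(d) = (-4 - 1*2 - d*(1 + 2*d))/d + d/d = (-4 - 2 - d*(1 + 2*d))/d + 1 = (-6 - d*(1 + 2*d))/d + 1 = 1 + (-6 - d*(1 + 2*d))/d)
-214120*Q(7) = -214120*(-6/7 - 2*7) = -214120*(-6*1/7 - 14) = -214120*(-6/7 - 14) = -214120*(-104/7) = 22268480/7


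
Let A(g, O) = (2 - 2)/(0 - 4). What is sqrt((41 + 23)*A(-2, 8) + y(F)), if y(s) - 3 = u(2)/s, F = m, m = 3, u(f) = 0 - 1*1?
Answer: 2*sqrt(6)/3 ≈ 1.6330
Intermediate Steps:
u(f) = -1 (u(f) = 0 - 1 = -1)
A(g, O) = 0 (A(g, O) = 0/(-4) = 0*(-1/4) = 0)
F = 3
y(s) = 3 - 1/s
sqrt((41 + 23)*A(-2, 8) + y(F)) = sqrt((41 + 23)*0 + (3 - 1/3)) = sqrt(64*0 + (3 - 1*1/3)) = sqrt(0 + (3 - 1/3)) = sqrt(0 + 8/3) = sqrt(8/3) = 2*sqrt(6)/3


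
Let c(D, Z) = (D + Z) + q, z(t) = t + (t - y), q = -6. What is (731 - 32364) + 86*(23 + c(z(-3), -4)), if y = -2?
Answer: -30859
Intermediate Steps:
z(t) = 2 + 2*t (z(t) = t + (t - 1*(-2)) = t + (t + 2) = t + (2 + t) = 2 + 2*t)
c(D, Z) = -6 + D + Z (c(D, Z) = (D + Z) - 6 = -6 + D + Z)
(731 - 32364) + 86*(23 + c(z(-3), -4)) = (731 - 32364) + 86*(23 + (-6 + (2 + 2*(-3)) - 4)) = -31633 + 86*(23 + (-6 + (2 - 6) - 4)) = -31633 + 86*(23 + (-6 - 4 - 4)) = -31633 + 86*(23 - 14) = -31633 + 86*9 = -31633 + 774 = -30859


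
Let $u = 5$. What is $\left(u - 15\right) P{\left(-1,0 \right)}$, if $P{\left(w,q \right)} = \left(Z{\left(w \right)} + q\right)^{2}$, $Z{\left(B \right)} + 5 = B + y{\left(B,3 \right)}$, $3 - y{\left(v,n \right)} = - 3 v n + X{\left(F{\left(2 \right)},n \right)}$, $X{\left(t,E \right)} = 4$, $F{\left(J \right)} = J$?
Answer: $-2560$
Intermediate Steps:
$y{\left(v,n \right)} = -1 + 3 n v$ ($y{\left(v,n \right)} = 3 - \left(- 3 v n + 4\right) = 3 - \left(- 3 n v + 4\right) = 3 - \left(4 - 3 n v\right) = 3 + \left(-4 + 3 n v\right) = -1 + 3 n v$)
$Z{\left(B \right)} = -6 + 10 B$ ($Z{\left(B \right)} = -5 + \left(B + \left(-1 + 3 \cdot 3 B\right)\right) = -5 + \left(B + \left(-1 + 9 B\right)\right) = -5 + \left(-1 + 10 B\right) = -6 + 10 B$)
$P{\left(w,q \right)} = \left(-6 + q + 10 w\right)^{2}$ ($P{\left(w,q \right)} = \left(\left(-6 + 10 w\right) + q\right)^{2} = \left(-6 + q + 10 w\right)^{2}$)
$\left(u - 15\right) P{\left(-1,0 \right)} = \left(5 - 15\right) \left(-6 + 0 + 10 \left(-1\right)\right)^{2} = - 10 \left(-6 + 0 - 10\right)^{2} = - 10 \left(-16\right)^{2} = \left(-10\right) 256 = -2560$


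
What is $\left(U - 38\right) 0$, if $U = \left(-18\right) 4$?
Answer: $0$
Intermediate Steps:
$U = -72$
$\left(U - 38\right) 0 = \left(-72 - 38\right) 0 = \left(-110\right) 0 = 0$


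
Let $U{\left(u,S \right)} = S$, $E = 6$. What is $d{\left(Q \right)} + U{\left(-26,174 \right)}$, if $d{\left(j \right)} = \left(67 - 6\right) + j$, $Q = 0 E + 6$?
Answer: $241$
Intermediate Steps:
$Q = 6$ ($Q = 0 \cdot 6 + 6 = 0 + 6 = 6$)
$d{\left(j \right)} = 61 + j$
$d{\left(Q \right)} + U{\left(-26,174 \right)} = \left(61 + 6\right) + 174 = 67 + 174 = 241$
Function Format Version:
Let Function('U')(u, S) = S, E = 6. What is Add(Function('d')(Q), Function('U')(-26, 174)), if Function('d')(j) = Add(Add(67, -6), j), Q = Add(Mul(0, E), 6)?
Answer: 241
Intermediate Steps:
Q = 6 (Q = Add(Mul(0, 6), 6) = Add(0, 6) = 6)
Function('d')(j) = Add(61, j)
Add(Function('d')(Q), Function('U')(-26, 174)) = Add(Add(61, 6), 174) = Add(67, 174) = 241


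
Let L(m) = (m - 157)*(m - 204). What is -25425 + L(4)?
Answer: 5175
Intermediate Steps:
L(m) = (-204 + m)*(-157 + m) (L(m) = (-157 + m)*(-204 + m) = (-204 + m)*(-157 + m))
-25425 + L(4) = -25425 + (32028 + 4**2 - 361*4) = -25425 + (32028 + 16 - 1444) = -25425 + 30600 = 5175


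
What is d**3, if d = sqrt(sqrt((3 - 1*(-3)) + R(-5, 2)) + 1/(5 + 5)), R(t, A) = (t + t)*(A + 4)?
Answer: sqrt(10)*(1 + 30*I*sqrt(6))**(3/2)/100 ≈ -13.797 + 14.372*I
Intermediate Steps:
R(t, A) = 2*t*(4 + A) (R(t, A) = (2*t)*(4 + A) = 2*t*(4 + A))
d = sqrt(1/10 + 3*I*sqrt(6)) (d = sqrt(sqrt((3 - 1*(-3)) + 2*(-5)*(4 + 2)) + 1/(5 + 5)) = sqrt(sqrt((3 + 3) + 2*(-5)*6) + 1/10) = sqrt(sqrt(6 - 60) + 1/10) = sqrt(sqrt(-54) + 1/10) = sqrt(3*I*sqrt(6) + 1/10) = sqrt(1/10 + 3*I*sqrt(6)) ≈ 1.9299 + 1.9038*I)
d**3 = (sqrt(10 + 300*I*sqrt(6))/10)**3 = (10 + 300*I*sqrt(6))**(3/2)/1000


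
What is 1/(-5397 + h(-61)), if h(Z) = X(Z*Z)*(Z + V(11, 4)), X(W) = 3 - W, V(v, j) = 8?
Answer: 1/191657 ≈ 5.2177e-6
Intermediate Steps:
h(Z) = (3 - Z²)*(8 + Z) (h(Z) = (3 - Z*Z)*(Z + 8) = (3 - Z²)*(8 + Z))
1/(-5397 + h(-61)) = 1/(-5397 - (-3 + (-61)²)*(8 - 61)) = 1/(-5397 - 1*(-3 + 3721)*(-53)) = 1/(-5397 - 1*3718*(-53)) = 1/(-5397 + 197054) = 1/191657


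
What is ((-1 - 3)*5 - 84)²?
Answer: 10816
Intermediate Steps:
((-1 - 3)*5 - 84)² = (-4*5 - 84)² = (-20 - 84)² = (-104)² = 10816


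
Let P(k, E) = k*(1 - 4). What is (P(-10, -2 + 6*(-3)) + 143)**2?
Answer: 29929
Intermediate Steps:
P(k, E) = -3*k (P(k, E) = k*(-3) = -3*k)
(P(-10, -2 + 6*(-3)) + 143)**2 = (-3*(-10) + 143)**2 = (30 + 143)**2 = 173**2 = 29929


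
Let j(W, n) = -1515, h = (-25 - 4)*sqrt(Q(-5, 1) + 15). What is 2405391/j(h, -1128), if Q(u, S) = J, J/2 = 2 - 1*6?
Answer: -801797/505 ≈ -1587.7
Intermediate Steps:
J = -8 (J = 2*(2 - 1*6) = 2*(2 - 6) = 2*(-4) = -8)
Q(u, S) = -8
h = -29*sqrt(7) (h = (-25 - 4)*sqrt(-8 + 15) = -29*sqrt(7) ≈ -76.727)
2405391/j(h, -1128) = 2405391/(-1515) = 2405391*(-1/1515) = -801797/505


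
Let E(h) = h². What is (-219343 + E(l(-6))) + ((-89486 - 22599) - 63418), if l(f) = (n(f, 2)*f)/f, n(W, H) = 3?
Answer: -394837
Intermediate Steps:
l(f) = 3 (l(f) = (3*f)/f = 3)
(-219343 + E(l(-6))) + ((-89486 - 22599) - 63418) = (-219343 + 3²) + ((-89486 - 22599) - 63418) = (-219343 + 9) + (-112085 - 63418) = -219334 - 175503 = -394837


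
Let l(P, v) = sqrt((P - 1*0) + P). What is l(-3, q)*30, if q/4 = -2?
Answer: 30*I*sqrt(6) ≈ 73.485*I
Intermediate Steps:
q = -8 (q = 4*(-2) = -8)
l(P, v) = sqrt(2)*sqrt(P) (l(P, v) = sqrt((P + 0) + P) = sqrt(P + P) = sqrt(2*P) = sqrt(2)*sqrt(P))
l(-3, q)*30 = (sqrt(2)*sqrt(-3))*30 = (sqrt(2)*(I*sqrt(3)))*30 = (I*sqrt(6))*30 = 30*I*sqrt(6)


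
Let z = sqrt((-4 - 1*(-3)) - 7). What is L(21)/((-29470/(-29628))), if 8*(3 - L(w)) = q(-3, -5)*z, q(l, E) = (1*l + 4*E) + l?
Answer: 44442/14735 + 96291*I*sqrt(2)/14735 ≈ 3.0161 + 9.2417*I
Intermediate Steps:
q(l, E) = 2*l + 4*E (q(l, E) = (l + 4*E) + l = 2*l + 4*E)
z = 2*I*sqrt(2) (z = sqrt((-4 + 3) - 7) = sqrt(-1 - 7) = sqrt(-8) = 2*I*sqrt(2) ≈ 2.8284*I)
L(w) = 3 + 13*I*sqrt(2)/2 (L(w) = 3 - (2*(-3) + 4*(-5))*2*I*sqrt(2)/8 = 3 - (-6 - 20)*2*I*sqrt(2)/8 = 3 - (-13)*2*I*sqrt(2)/4 = 3 - (-13)*I*sqrt(2)/2 = 3 + 13*I*sqrt(2)/2)
L(21)/((-29470/(-29628))) = (3 + 13*I*sqrt(2)/2)/((-29470/(-29628))) = (3 + 13*I*sqrt(2)/2)/((-29470*(-1/29628))) = (3 + 13*I*sqrt(2)/2)/(14735/14814) = (3 + 13*I*sqrt(2)/2)*(14814/14735) = 44442/14735 + 96291*I*sqrt(2)/14735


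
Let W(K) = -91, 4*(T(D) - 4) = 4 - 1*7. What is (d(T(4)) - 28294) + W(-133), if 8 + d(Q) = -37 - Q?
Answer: -113733/4 ≈ -28433.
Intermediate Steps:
T(D) = 13/4 (T(D) = 4 + (4 - 1*7)/4 = 4 + (4 - 7)/4 = 4 + (¼)*(-3) = 4 - ¾ = 13/4)
d(Q) = -45 - Q (d(Q) = -8 + (-37 - Q) = -45 - Q)
(d(T(4)) - 28294) + W(-133) = ((-45 - 1*13/4) - 28294) - 91 = ((-45 - 13/4) - 28294) - 91 = (-193/4 - 28294) - 91 = -113369/4 - 91 = -113733/4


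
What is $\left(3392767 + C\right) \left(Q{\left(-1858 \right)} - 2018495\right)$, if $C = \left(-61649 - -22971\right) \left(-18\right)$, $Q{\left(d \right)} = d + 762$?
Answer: $-8258049030861$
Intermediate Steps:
$Q{\left(d \right)} = 762 + d$
$C = 696204$ ($C = \left(-61649 + 22971\right) \left(-18\right) = \left(-38678\right) \left(-18\right) = 696204$)
$\left(3392767 + C\right) \left(Q{\left(-1858 \right)} - 2018495\right) = \left(3392767 + 696204\right) \left(\left(762 - 1858\right) - 2018495\right) = 4088971 \left(-1096 - 2018495\right) = 4088971 \left(-2019591\right) = -8258049030861$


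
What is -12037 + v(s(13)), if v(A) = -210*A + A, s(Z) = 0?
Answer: -12037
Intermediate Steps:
v(A) = -209*A
-12037 + v(s(13)) = -12037 - 209*0 = -12037 + 0 = -12037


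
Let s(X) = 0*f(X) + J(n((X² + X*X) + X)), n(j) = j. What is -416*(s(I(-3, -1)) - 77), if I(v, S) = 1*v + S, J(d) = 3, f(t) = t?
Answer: 30784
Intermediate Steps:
I(v, S) = S + v (I(v, S) = v + S = S + v)
s(X) = 3 (s(X) = 0*X + 3 = 0 + 3 = 3)
-416*(s(I(-3, -1)) - 77) = -416*(3 - 77) = -416*(-74) = 30784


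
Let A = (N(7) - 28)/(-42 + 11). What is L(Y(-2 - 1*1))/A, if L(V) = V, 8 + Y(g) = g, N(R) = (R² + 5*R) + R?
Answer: 341/63 ≈ 5.4127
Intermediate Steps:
N(R) = R² + 6*R
Y(g) = -8 + g
A = -63/31 (A = (7*(6 + 7) - 28)/(-42 + 11) = (7*13 - 28)/(-31) = (91 - 28)*(-1/31) = 63*(-1/31) = -63/31 ≈ -2.0323)
L(Y(-2 - 1*1))/A = (-8 + (-2 - 1*1))/(-63/31) = (-8 + (-2 - 1))*(-31/63) = (-8 - 3)*(-31/63) = -11*(-31/63) = 341/63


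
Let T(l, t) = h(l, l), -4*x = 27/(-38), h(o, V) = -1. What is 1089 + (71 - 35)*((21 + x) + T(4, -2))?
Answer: 68985/38 ≈ 1815.4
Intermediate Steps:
x = 27/152 (x = -27/(4*(-38)) = -27*(-1)/(4*38) = -¼*(-27/38) = 27/152 ≈ 0.17763)
T(l, t) = -1
1089 + (71 - 35)*((21 + x) + T(4, -2)) = 1089 + (71 - 35)*((21 + 27/152) - 1) = 1089 + 36*(3219/152 - 1) = 1089 + 36*(3067/152) = 1089 + 27603/38 = 68985/38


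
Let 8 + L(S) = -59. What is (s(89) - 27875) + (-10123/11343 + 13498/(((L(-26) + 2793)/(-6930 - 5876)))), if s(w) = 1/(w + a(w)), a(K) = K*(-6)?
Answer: -628039559944879/6879926505 ≈ -91286.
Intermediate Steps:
a(K) = -6*K
s(w) = -1/(5*w) (s(w) = 1/(w - 6*w) = 1/(-5*w) = -1/(5*w))
L(S) = -67 (L(S) = -8 - 59 = -67)
(s(89) - 27875) + (-10123/11343 + 13498/(((L(-26) + 2793)/(-6930 - 5876)))) = (-⅕/89 - 27875) + (-10123/11343 + 13498/(((-67 + 2793)/(-6930 - 5876)))) = (-⅕*1/89 - 27875) + (-10123*1/11343 + 13498/((2726/(-12806)))) = (-1/445 - 27875) + (-10123/11343 + 13498/((2726*(-1/12806)))) = -12404376/445 + (-10123/11343 + 13498/(-1363/6403)) = -12404376/445 + (-10123/11343 + 13498*(-6403/1363)) = -12404376/445 + (-10123/11343 - 86427694/1363) = -12404376/445 - 980363130691/15460509 = -628039559944879/6879926505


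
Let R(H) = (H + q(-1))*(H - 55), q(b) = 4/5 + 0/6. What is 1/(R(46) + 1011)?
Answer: 5/2949 ≈ 0.0016955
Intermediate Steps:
q(b) = ⅘ (q(b) = 4*(⅕) + 0*(⅙) = ⅘ + 0 = ⅘)
R(H) = (-55 + H)*(⅘ + H) (R(H) = (H + ⅘)*(H - 55) = (⅘ + H)*(-55 + H) = (-55 + H)*(⅘ + H))
1/(R(46) + 1011) = 1/((-44 + 46² - 271/5*46) + 1011) = 1/((-44 + 2116 - 12466/5) + 1011) = 1/(-2106/5 + 1011) = 1/(2949/5) = 5/2949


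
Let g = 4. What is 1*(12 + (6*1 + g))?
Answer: 22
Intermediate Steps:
1*(12 + (6*1 + g)) = 1*(12 + (6*1 + 4)) = 1*(12 + (6 + 4)) = 1*(12 + 10) = 1*22 = 22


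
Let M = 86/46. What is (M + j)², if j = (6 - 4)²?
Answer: 18225/529 ≈ 34.452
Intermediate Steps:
M = 43/23 (M = 86*(1/46) = 43/23 ≈ 1.8696)
j = 4 (j = 2² = 4)
(M + j)² = (43/23 + 4)² = (135/23)² = 18225/529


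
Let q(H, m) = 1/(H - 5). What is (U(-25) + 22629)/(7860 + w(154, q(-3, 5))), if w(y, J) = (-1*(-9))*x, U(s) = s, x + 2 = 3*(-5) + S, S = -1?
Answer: 11302/3849 ≈ 2.9363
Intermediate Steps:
q(H, m) = 1/(-5 + H)
x = -18 (x = -2 + (3*(-5) - 1) = -2 + (-15 - 1) = -2 - 16 = -18)
w(y, J) = -162 (w(y, J) = -1*(-9)*(-18) = 9*(-18) = -162)
(U(-25) + 22629)/(7860 + w(154, q(-3, 5))) = (-25 + 22629)/(7860 - 162) = 22604/7698 = 22604*(1/7698) = 11302/3849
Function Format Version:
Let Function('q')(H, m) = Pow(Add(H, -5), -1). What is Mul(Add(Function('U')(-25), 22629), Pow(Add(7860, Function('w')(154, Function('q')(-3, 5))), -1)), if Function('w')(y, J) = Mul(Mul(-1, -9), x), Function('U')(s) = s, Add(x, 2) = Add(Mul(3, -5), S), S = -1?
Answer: Rational(11302, 3849) ≈ 2.9363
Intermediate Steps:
Function('q')(H, m) = Pow(Add(-5, H), -1)
x = -18 (x = Add(-2, Add(Mul(3, -5), -1)) = Add(-2, Add(-15, -1)) = Add(-2, -16) = -18)
Function('w')(y, J) = -162 (Function('w')(y, J) = Mul(Mul(-1, -9), -18) = Mul(9, -18) = -162)
Mul(Add(Function('U')(-25), 22629), Pow(Add(7860, Function('w')(154, Function('q')(-3, 5))), -1)) = Mul(Add(-25, 22629), Pow(Add(7860, -162), -1)) = Mul(22604, Pow(7698, -1)) = Mul(22604, Rational(1, 7698)) = Rational(11302, 3849)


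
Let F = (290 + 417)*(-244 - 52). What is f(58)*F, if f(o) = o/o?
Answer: -209272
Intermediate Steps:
F = -209272 (F = 707*(-296) = -209272)
f(o) = 1
f(58)*F = 1*(-209272) = -209272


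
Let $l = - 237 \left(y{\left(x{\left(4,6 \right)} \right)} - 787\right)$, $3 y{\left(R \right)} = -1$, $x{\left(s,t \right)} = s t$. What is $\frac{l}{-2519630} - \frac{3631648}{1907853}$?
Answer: $- \frac{4753205402167}{2403541827195} \approx -1.9776$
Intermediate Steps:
$y{\left(R \right)} = - \frac{1}{3}$ ($y{\left(R \right)} = \frac{1}{3} \left(-1\right) = - \frac{1}{3}$)
$l = 186598$ ($l = - 237 \left(- \frac{1}{3} - 787\right) = \left(-237\right) \left(- \frac{2362}{3}\right) = 186598$)
$\frac{l}{-2519630} - \frac{3631648}{1907853} = \frac{186598}{-2519630} - \frac{3631648}{1907853} = 186598 \left(- \frac{1}{2519630}\right) - \frac{3631648}{1907853} = - \frac{93299}{1259815} - \frac{3631648}{1907853} = - \frac{4753205402167}{2403541827195}$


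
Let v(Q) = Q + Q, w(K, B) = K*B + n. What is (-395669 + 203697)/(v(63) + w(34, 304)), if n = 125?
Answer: -191972/10587 ≈ -18.133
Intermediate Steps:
w(K, B) = 125 + B*K (w(K, B) = K*B + 125 = B*K + 125 = 125 + B*K)
v(Q) = 2*Q
(-395669 + 203697)/(v(63) + w(34, 304)) = (-395669 + 203697)/(2*63 + (125 + 304*34)) = -191972/(126 + (125 + 10336)) = -191972/(126 + 10461) = -191972/10587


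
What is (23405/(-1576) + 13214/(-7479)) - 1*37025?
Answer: -436605991859/11786904 ≈ -37042.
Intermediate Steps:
(23405/(-1576) + 13214/(-7479)) - 1*37025 = (23405*(-1/1576) + 13214*(-1/7479)) - 37025 = (-23405/1576 - 13214/7479) - 37025 = -195871259/11786904 - 37025 = -436605991859/11786904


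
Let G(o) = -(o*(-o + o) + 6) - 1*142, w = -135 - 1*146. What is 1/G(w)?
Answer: -1/148 ≈ -0.0067568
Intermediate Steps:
w = -281 (w = -135 - 146 = -281)
G(o) = -148 (G(o) = -(o*0 + 6) - 142 = -(0 + 6) - 142 = -1*6 - 142 = -6 - 142 = -148)
1/G(w) = 1/(-148) = -1/148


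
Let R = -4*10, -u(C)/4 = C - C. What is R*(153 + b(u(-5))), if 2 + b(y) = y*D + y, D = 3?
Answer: -6040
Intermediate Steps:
u(C) = 0 (u(C) = -4*(C - C) = -4*0 = 0)
b(y) = -2 + 4*y (b(y) = -2 + (y*3 + y) = -2 + (3*y + y) = -2 + 4*y)
R = -40
R*(153 + b(u(-5))) = -40*(153 + (-2 + 4*0)) = -40*(153 + (-2 + 0)) = -40*(153 - 2) = -40*151 = -6040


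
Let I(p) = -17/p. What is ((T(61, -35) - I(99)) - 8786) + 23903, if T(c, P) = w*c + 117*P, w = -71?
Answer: 662426/99 ≈ 6691.2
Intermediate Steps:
T(c, P) = -71*c + 117*P
((T(61, -35) - I(99)) - 8786) + 23903 = (((-71*61 + 117*(-35)) - (-17)/99) - 8786) + 23903 = (((-4331 - 4095) - (-17)/99) - 8786) + 23903 = ((-8426 - 1*(-17/99)) - 8786) + 23903 = ((-8426 + 17/99) - 8786) + 23903 = (-834157/99 - 8786) + 23903 = -1703971/99 + 23903 = 662426/99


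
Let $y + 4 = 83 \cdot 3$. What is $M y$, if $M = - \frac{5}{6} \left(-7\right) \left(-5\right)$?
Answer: $- \frac{42875}{6} \approx -7145.8$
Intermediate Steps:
$y = 245$ ($y = -4 + 83 \cdot 3 = -4 + 249 = 245$)
$M = - \frac{175}{6}$ ($M = \left(-5\right) \frac{1}{6} \left(-7\right) \left(-5\right) = \left(- \frac{5}{6}\right) \left(-7\right) \left(-5\right) = \frac{35}{6} \left(-5\right) = - \frac{175}{6} \approx -29.167$)
$M y = \left(- \frac{175}{6}\right) 245 = - \frac{42875}{6}$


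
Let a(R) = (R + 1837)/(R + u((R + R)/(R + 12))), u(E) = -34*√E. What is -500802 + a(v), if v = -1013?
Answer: -506662709026/1011701 + 28016*√2028026/1024853113 ≈ -5.0080e+5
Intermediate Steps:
a(R) = (1837 + R)/(R - 34*√2*√(R/(12 + R))) (a(R) = (R + 1837)/(R - 34*√((R + R)/(R + 12))) = (1837 + R)/(R - 34*√(2*R/(12 + R))) = (1837 + R)/(R - 34*√2*√(R/(12 + R))))
-500802 + a(v) = -500802 + (1837 - 1013)/(-1013 - 34*√2*√(-1013/(12 - 1013))) = -500802 + 824/(-1013 - 34*√2*√(-1013/(-1001))) = -500802 + 824/(-1013 - 34*√2*√(-1013*(-1/1001))) = -500802 + 824/(-1013 - 34*√2*√(1013/1001)) = -500802 + 824/(-1013 - 34*√2*√1014013/1001) = -500802 + 824/(-1013 - 34*√2028026/1001)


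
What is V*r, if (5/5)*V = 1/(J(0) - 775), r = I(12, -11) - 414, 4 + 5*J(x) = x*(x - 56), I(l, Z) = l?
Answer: 670/1293 ≈ 0.51818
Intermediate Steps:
J(x) = -⅘ + x*(-56 + x)/5 (J(x) = -⅘ + (x*(x - 56))/5 = -⅘ + (x*(-56 + x))/5 = -⅘ + x*(-56 + x)/5)
r = -402 (r = 12 - 414 = -402)
V = -5/3879 (V = 1/((-⅘ - 56/5*0 + (⅕)*0²) - 775) = 1/((-⅘ + 0 + (⅕)*0) - 775) = 1/((-⅘ + 0 + 0) - 775) = 1/(-⅘ - 775) = 1/(-3879/5) = -5/3879 ≈ -0.0012890)
V*r = -5/3879*(-402) = 670/1293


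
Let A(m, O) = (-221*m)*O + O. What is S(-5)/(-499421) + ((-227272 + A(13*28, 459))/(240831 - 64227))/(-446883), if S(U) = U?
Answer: 18948400924049/39414967218632772 ≈ 0.00048074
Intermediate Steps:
A(m, O) = O - 221*O*m (A(m, O) = -221*O*m + O = O - 221*O*m)
S(-5)/(-499421) + ((-227272 + A(13*28, 459))/(240831 - 64227))/(-446883) = -5/(-499421) + ((-227272 + 459*(1 - 2873*28))/(240831 - 64227))/(-446883) = -5*(-1/499421) + ((-227272 + 459*(1 - 221*364))/176604)*(-1/446883) = 5/499421 + ((-227272 + 459*(1 - 80444))*(1/176604))*(-1/446883) = 5/499421 + ((-227272 + 459*(-80443))*(1/176604))*(-1/446883) = 5/499421 + ((-227272 - 36923337)*(1/176604))*(-1/446883) = 5/499421 - 37150609*1/176604*(-1/446883) = 5/499421 - 37150609/176604*(-1/446883) = 5/499421 + 37150609/78921325332 = 18948400924049/39414967218632772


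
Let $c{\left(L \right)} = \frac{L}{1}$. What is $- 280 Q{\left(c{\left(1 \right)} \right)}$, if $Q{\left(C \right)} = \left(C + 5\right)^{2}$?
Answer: $-10080$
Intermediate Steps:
$c{\left(L \right)} = L$ ($c{\left(L \right)} = L 1 = L$)
$Q{\left(C \right)} = \left(5 + C\right)^{2}$
$- 280 Q{\left(c{\left(1 \right)} \right)} = - 280 \left(5 + 1\right)^{2} = - 280 \cdot 6^{2} = \left(-280\right) 36 = -10080$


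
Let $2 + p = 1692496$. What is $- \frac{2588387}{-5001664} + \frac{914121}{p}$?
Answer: $\frac{4476477782261}{4232643155008} \approx 1.0576$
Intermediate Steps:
$p = 1692494$ ($p = -2 + 1692496 = 1692494$)
$- \frac{2588387}{-5001664} + \frac{914121}{p} = - \frac{2588387}{-5001664} + \frac{914121}{1692494} = \left(-2588387\right) \left(- \frac{1}{5001664}\right) + 914121 \cdot \frac{1}{1692494} = \frac{2588387}{5001664} + \frac{914121}{1692494} = \frac{4476477782261}{4232643155008}$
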